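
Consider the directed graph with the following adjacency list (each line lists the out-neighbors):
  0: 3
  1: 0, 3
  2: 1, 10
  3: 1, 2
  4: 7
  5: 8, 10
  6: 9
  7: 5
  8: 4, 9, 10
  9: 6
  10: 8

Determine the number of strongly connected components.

3

{4, 5, 7, 8, 10} are all mutually reachable — one SCC of size 5.
{0, 1, 2, 3} are all mutually reachable — one SCC of size 4.
{6, 9} are all mutually reachable — one SCC of size 2.
That gives 3 strongly connected components.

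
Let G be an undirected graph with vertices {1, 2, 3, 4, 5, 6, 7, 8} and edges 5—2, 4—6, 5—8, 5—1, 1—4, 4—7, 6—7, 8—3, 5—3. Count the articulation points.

3

Removing 1 increases the component count from 1 to 2, so 1 is a cut vertex.
Removing 4 increases the component count from 1 to 2, so 4 is a cut vertex.
Removing 5 increases the component count from 1 to 3, so 5 is a cut vertex.
By contrast removing 8 leaves 1 component; it is not a cut vertex. No other vertex is a cut vertex either.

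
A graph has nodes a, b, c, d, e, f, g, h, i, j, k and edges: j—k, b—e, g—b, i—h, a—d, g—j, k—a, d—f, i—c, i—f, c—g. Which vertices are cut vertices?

Removing b increases the component count from 1 to 2, so b is a cut vertex.
Removing g increases the component count from 1 to 2, so g is a cut vertex.
Removing i increases the component count from 1 to 2, so i is a cut vertex.
By contrast removing c leaves 1 component; it is not a cut vertex. No other vertex is a cut vertex either.

b, g, i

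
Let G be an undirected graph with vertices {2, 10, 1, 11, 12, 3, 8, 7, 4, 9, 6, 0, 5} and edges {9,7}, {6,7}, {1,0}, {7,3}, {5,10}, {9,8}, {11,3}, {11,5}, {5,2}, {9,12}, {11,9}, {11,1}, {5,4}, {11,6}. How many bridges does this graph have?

8

The edges on the cycle 11-6-7-9-11 are not bridges since each lies on that cycle.
But removing 5—10 disconnects 5 from 10; removing 1—11 disconnects 1 from 11; removing 5—11 disconnects 5 from 11; removing 9—8 disconnects 9 from 8 — these are bridges.
In total 8 edges are bridges.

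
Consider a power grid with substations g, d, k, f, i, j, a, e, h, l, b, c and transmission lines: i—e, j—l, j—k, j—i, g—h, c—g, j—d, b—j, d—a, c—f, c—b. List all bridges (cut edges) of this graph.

a-d, b-c, b-j, c-f, c-g, d-j, e-i, g-h, i-j, j-k, j-l

removing b—j disconnects b from j; removing j—l disconnects j from l; removing d—a disconnects d from a; removing g—c disconnects g from c — these are bridges.
In total 11 edges are bridges.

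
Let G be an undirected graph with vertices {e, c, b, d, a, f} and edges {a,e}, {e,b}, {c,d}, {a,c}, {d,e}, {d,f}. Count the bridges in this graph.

The edges on the cycle a-c-d-e-a are not bridges since each lies on that cycle.
But removing d - f disconnects d from f; removing e - b disconnects e from b — these are bridges.
That makes 2 bridges.

2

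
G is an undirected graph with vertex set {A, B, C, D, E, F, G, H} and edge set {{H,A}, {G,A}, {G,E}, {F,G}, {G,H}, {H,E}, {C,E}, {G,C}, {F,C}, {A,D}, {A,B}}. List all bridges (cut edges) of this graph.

A-B, A-D

The edges on the cycle G-H-E-G are not bridges since each lies on that cycle.
But removing D—A disconnects D from A; removing A—B disconnects A from B — these are bridges.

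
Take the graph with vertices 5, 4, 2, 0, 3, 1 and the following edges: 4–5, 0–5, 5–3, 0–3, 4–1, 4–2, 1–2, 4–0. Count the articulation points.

Removing 4 increases the component count from 1 to 2, so 4 is a cut vertex.
By contrast removing 1 leaves 1 component; it is not a cut vertex. No other vertex is a cut vertex either.

1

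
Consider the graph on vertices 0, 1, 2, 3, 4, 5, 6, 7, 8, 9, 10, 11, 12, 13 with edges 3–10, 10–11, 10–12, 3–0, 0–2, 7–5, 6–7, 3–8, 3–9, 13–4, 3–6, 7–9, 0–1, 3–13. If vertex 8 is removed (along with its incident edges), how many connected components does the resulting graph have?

1

With 8 gone, the remaining components are: {0, 1, 2, 3, 4, 5, 6, 7, 9, 10, 11, 12, 13}.
That is 1 component.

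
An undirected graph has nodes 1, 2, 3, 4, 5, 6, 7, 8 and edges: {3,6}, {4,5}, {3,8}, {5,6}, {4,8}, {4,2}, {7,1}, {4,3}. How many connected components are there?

2

Starting from 1 we can reach 1, 7. That is one component of size 2.
Starting from 2 we can reach 2, 3, 4, 5, 6, 8. That is one component of size 6.
Total: 2 components.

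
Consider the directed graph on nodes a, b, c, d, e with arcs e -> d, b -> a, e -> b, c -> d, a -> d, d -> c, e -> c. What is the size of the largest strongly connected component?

2

{c, d} are all mutually reachable — one SCC of size 2.
{a} is an SCC by itself.
{e} is an SCC by itself.
{b} is an SCC by itself.
The largest has 2 vertices.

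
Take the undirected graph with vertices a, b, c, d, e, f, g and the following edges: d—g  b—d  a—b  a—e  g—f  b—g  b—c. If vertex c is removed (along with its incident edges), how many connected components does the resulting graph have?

With c gone, the remaining components are: {a, b, d, e, f, g}.
That is 1 component.

1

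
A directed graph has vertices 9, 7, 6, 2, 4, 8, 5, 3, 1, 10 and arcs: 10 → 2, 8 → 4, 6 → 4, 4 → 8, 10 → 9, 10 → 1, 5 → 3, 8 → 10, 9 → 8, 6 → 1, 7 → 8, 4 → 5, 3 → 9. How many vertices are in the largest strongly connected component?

6

{3, 4, 5, 8, 9, 10} are all mutually reachable — one SCC of size 6.
{2} is an SCC by itself.
{1} is an SCC by itself.
{7} is an SCC by itself.
{6} is an SCC by itself.
The largest has 6 vertices.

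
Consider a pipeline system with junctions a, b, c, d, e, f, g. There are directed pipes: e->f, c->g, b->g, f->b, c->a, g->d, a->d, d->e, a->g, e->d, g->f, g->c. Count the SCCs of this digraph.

1

{a, b, c, d, e, f, g} are all mutually reachable — one SCC of size 7.
That gives 1 strongly connected component.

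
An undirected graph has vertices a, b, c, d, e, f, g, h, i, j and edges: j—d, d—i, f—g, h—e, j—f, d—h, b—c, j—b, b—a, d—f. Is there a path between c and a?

From c we can reach a, b, c, d, e, f, g, h, i, j, which includes a.

Yes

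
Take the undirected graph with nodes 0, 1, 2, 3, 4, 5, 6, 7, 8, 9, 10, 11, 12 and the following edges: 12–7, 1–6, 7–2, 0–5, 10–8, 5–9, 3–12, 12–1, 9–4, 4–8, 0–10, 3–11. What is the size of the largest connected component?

7

Starting from 0 we can reach 0, 4, 5, 8, 9, 10. That is one component of size 6.
Starting from 1 we can reach 1, 2, 3, 6, 7, 11, 12. That is one component of size 7.
The largest has 7 vertices.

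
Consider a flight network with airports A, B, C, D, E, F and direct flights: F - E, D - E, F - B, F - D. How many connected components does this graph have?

3

A is isolated — a component by itself.
C is isolated — a component by itself.
Starting from B we can reach B, D, E, F. That is one component of size 4.
Total: 3 components.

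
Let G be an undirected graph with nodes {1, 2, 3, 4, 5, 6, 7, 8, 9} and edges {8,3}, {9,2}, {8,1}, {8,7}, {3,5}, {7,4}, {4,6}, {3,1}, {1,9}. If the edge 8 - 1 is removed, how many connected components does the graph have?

8 and 1 are still connected via 8-3-1, so the component count stays at 1.

1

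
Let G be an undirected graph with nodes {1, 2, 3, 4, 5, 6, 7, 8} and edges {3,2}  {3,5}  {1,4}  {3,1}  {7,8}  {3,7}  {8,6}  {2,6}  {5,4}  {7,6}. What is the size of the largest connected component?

8

Starting from 1 we can reach 1, 2, 3, 4, 5, 6, 7, 8. That is one component of size 8.
The largest has 8 vertices.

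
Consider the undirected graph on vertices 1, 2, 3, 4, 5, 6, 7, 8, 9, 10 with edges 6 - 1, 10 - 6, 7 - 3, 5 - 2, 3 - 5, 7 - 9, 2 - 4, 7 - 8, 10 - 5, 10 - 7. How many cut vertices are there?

5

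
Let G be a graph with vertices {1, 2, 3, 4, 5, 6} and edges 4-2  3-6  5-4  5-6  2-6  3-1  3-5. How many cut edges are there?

The edges on the cycle 3-5-4-2-6-3 are not bridges since each lies on that cycle.
But removing 1-3 disconnects 1 from 3 — this is a bridge.

1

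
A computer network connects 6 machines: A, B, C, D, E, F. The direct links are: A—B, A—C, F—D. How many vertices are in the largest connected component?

E is isolated — a component by itself.
Starting from D we can reach D, F. That is one component of size 2.
Starting from A we can reach A, B, C. That is one component of size 3.
The largest has 3 vertices.

3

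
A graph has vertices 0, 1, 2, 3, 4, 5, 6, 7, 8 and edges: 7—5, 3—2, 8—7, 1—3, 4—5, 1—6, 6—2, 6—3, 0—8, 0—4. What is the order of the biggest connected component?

5

Starting from 1 we can reach 1, 2, 3, 6. That is one component of size 4.
Starting from 0 we can reach 0, 4, 5, 7, 8. That is one component of size 5.
The largest has 5 vertices.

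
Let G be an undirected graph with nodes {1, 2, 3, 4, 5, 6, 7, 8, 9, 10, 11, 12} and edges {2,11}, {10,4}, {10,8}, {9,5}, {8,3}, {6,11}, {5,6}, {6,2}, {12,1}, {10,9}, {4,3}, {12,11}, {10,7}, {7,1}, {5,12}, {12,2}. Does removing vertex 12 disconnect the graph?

No

Deleting 12 leaves 1 component (was 1) (its neighbors 1, 2, 5, 11 remain connected to each other), so 12 is not a cut vertex.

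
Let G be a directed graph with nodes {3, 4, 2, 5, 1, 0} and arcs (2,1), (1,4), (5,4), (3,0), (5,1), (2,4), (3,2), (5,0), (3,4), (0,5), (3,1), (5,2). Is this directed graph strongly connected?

No

There is no directed path from 5 to 3, so the graph is not strongly connected.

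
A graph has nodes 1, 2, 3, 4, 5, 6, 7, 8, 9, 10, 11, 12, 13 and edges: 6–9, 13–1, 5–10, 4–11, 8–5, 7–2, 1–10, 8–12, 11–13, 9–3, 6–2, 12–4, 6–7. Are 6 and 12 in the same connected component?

No

The component containing 6 is {2, 3, 6, 7, 9}, and 12 is not in it.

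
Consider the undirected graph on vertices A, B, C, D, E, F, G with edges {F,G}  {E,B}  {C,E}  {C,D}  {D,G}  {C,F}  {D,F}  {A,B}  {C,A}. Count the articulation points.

1

Removing C increases the component count from 1 to 2, so C is a cut vertex.
By contrast removing B leaves 1 component; it is not a cut vertex. No other vertex is a cut vertex either.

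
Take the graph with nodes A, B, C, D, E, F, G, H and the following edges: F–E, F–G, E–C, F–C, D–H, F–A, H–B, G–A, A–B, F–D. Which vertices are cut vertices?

F

Removing F increases the component count from 1 to 2, so F is a cut vertex.
By contrast removing G leaves 1 component; it is not a cut vertex. No other vertex is a cut vertex either.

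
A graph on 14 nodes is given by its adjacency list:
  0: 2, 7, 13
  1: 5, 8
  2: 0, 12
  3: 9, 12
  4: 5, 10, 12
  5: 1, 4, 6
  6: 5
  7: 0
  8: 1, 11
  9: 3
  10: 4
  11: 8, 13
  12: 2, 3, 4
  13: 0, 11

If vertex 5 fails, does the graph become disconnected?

Deleting 5 raises the number of components from 1 to 2, so 5 is a cut vertex.

Yes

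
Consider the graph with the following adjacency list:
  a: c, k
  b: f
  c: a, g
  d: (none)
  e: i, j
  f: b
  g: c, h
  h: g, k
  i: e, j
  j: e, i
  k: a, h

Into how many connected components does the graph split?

4

d is isolated — a component by itself.
Starting from b we can reach b, f. That is one component of size 2.
Starting from e we can reach e, i, j. That is one component of size 3.
Starting from a we can reach a, c, g, h, k. That is one component of size 5.
Total: 4 components.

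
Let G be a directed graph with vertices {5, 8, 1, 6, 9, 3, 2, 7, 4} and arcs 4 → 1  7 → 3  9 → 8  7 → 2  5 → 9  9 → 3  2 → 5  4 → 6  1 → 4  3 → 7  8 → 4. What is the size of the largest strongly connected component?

5

{2, 3, 5, 7, 9} are all mutually reachable — one SCC of size 5.
{1, 4} are all mutually reachable — one SCC of size 2.
{6} is an SCC by itself.
{8} is an SCC by itself.
The largest has 5 vertices.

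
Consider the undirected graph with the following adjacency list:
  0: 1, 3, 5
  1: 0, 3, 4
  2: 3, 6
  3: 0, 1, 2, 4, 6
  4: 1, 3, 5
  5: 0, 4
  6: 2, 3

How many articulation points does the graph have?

1

Removing 3 increases the component count from 1 to 2, so 3 is a cut vertex.
By contrast removing 5 leaves 1 component; it is not a cut vertex. No other vertex is a cut vertex either.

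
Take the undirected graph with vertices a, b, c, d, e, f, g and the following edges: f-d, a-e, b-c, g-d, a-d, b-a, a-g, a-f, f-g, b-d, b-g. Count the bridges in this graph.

The edges on the cycle a-f-d-g-a are not bridges since each lies on that cycle.
But removing a-e disconnects a from e; removing b-c disconnects b from c — these are bridges.
That makes 2 bridges.

2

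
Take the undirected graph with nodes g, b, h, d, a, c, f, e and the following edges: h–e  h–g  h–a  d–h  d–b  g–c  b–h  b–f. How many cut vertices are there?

Removing b increases the component count from 1 to 2, so b is a cut vertex.
Removing g increases the component count from 1 to 2, so g is a cut vertex.
Removing h increases the component count from 1 to 4, so h is a cut vertex.
By contrast removing d leaves 1 component; it is not a cut vertex. No other vertex is a cut vertex either.

3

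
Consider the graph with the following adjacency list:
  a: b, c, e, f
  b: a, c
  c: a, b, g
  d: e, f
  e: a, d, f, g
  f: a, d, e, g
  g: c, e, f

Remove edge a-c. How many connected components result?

1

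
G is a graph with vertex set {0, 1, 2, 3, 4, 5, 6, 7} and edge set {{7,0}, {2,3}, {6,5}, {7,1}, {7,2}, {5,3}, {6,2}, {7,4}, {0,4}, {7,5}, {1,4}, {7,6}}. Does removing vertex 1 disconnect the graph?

Deleting 1 leaves 1 component (was 1) (its neighbors 4, 7 remain connected to each other), so 1 is not a cut vertex.

No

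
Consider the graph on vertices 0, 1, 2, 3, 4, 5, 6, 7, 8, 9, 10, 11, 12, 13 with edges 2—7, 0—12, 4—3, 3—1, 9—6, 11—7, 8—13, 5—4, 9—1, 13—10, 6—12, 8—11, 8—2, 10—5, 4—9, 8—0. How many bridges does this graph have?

0

The edges on the cycle 8-11-7-2-8 are not bridges since each lies on that cycle.
Every edge lies on some cycle, so there are no bridges.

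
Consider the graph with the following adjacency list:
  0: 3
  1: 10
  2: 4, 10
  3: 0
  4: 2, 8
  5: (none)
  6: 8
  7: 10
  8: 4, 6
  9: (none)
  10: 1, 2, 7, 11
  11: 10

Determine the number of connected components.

9 is isolated — a component by itself.
5 is isolated — a component by itself.
Starting from 0 we can reach 0, 3. That is one component of size 2.
Starting from 1 we can reach 1, 2, 4, 6, 7, 8, 10, 11. That is one component of size 8.
Total: 4 components.

4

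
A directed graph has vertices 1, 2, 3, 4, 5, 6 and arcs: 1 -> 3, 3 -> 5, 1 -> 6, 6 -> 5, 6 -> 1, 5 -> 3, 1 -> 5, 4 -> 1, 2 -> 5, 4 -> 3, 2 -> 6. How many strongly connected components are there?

{3, 5} are all mutually reachable — one SCC of size 2.
{1, 6} are all mutually reachable — one SCC of size 2.
{4} is an SCC by itself.
{2} is an SCC by itself.
That gives 4 strongly connected components.

4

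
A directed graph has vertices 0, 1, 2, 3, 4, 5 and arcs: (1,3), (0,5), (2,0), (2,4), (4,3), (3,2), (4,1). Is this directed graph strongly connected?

There is no directed path from 0 to 1, so the graph is not strongly connected.

No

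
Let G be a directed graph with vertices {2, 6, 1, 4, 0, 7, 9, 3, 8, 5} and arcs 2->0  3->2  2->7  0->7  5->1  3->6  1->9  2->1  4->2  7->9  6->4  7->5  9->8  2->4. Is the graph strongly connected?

No

There is no directed path from 4 to 3, so the graph is not strongly connected.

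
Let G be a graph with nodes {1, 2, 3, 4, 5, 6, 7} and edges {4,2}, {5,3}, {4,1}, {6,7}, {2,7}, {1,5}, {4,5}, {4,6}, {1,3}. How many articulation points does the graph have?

1

Removing 4 increases the component count from 1 to 2, so 4 is a cut vertex.
By contrast removing 7 leaves 1 component; it is not a cut vertex. No other vertex is a cut vertex either.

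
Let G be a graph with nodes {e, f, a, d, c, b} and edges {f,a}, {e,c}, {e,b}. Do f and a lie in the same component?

Yes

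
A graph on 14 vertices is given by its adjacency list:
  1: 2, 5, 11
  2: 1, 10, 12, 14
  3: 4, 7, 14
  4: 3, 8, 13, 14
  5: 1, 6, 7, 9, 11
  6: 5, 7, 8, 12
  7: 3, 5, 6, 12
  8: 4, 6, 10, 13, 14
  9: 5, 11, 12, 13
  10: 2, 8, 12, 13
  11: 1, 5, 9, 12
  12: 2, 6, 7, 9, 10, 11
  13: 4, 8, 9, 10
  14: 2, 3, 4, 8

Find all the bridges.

none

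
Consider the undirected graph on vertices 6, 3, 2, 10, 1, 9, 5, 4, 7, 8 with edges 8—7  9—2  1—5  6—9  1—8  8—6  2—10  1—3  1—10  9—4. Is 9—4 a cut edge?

Yes

Removing 9—4 leaves no path between 9 and 4: the component count goes from 1 to 2. So it is a bridge.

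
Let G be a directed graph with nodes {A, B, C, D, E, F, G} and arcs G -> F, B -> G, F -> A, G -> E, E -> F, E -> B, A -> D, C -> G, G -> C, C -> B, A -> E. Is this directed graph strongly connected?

No

There is no directed path from D to F, so the graph is not strongly connected.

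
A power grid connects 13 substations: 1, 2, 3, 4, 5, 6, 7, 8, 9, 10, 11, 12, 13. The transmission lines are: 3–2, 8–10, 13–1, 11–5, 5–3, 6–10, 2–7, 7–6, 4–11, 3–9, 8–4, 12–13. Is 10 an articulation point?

No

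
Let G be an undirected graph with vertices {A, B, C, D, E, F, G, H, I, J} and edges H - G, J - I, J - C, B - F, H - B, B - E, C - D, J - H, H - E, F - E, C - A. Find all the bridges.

A-C, C-D, C-J, G-H, H-J, I-J

The edges on the cycle H-B-F-E-H are not bridges since each lies on that cycle.
But removing C - D disconnects C from D; removing J - I disconnects J from I; removing C - J disconnects C from J; removing C - A disconnects C from A — these are bridges.
In total 6 edges are bridges.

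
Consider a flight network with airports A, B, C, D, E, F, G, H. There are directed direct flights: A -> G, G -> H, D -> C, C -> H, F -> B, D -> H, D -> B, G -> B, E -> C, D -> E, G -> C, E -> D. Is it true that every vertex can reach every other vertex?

No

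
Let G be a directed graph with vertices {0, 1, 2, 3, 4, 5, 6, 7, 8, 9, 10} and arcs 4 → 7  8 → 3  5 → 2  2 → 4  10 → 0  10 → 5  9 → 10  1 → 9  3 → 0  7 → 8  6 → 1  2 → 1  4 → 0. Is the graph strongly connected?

No

There is no directed path from 1 to 6, so the graph is not strongly connected.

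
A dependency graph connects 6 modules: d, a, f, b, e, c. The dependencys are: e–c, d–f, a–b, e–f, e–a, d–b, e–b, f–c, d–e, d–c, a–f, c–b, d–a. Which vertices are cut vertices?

Removing d, for instance, still leaves 1 component. No single vertex removal increases the component count — the graph has no articulation points.

none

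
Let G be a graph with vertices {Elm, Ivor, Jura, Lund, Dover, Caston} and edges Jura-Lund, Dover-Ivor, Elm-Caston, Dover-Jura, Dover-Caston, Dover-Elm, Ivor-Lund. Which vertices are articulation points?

Dover

Removing Dover increases the component count from 1 to 2, so Dover is a cut vertex.
By contrast removing Jura leaves 1 component; it is not a cut vertex. No other vertex is a cut vertex either.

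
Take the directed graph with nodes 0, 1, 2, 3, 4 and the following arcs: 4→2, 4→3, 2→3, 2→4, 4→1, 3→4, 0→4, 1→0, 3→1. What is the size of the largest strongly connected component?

5

{0, 1, 2, 3, 4} are all mutually reachable — one SCC of size 5.
The largest has 5 vertices.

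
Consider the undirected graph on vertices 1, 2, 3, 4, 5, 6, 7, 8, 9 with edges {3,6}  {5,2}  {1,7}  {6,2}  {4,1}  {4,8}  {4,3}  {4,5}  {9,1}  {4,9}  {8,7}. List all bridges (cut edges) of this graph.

none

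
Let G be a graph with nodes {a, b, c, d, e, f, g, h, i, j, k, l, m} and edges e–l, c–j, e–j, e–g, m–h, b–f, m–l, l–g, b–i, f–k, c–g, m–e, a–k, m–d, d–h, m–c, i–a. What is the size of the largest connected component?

8

Starting from a we can reach a, b, f, i, k. That is one component of size 5.
Starting from c we can reach c, d, e, g, h, j, l, m. That is one component of size 8.
The largest has 8 vertices.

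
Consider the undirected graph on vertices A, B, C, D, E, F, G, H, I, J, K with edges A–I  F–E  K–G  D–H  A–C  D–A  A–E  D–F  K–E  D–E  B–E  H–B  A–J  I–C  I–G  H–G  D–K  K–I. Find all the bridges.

The edges on the cycle D-H-B-E-D are not bridges since each lies on that cycle.
But removing J–A disconnects J from A — this is a bridge.

A-J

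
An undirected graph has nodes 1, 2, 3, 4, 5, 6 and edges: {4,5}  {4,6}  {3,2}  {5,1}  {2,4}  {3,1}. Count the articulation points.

Removing 4 increases the component count from 1 to 2, so 4 is a cut vertex.
By contrast removing 6 leaves 1 component; it is not a cut vertex. No other vertex is a cut vertex either.

1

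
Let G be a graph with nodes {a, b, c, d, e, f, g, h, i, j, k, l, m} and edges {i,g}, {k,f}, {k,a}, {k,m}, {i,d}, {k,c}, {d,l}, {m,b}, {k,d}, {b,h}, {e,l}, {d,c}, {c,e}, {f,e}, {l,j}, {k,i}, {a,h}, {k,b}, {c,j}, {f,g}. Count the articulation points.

Removing k increases the component count from 1 to 2, so k is a cut vertex.
By contrast removing m leaves 1 component; it is not a cut vertex. No other vertex is a cut vertex either.

1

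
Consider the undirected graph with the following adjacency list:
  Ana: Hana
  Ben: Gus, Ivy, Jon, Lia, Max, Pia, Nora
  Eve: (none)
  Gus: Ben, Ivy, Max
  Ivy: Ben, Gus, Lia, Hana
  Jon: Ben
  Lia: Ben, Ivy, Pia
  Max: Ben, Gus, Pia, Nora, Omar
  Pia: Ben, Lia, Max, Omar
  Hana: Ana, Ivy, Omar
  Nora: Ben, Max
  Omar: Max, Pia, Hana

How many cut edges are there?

The edges on the cycle Max-Ben-Ivy-Lia-Pia-Max are not bridges since each lies on that cycle.
But removing Ana-Hana disconnects Ana from Hana; removing Ben-Jon disconnects Ben from Jon — these are bridges.
That makes 2 bridges.

2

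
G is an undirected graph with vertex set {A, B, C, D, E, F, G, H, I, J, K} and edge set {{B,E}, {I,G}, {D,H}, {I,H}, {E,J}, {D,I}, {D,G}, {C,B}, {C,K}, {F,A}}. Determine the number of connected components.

Starting from A we can reach A, F. That is one component of size 2.
Starting from D we can reach D, G, H, I. That is one component of size 4.
Starting from B we can reach B, C, E, J, K. That is one component of size 5.
Total: 3 components.

3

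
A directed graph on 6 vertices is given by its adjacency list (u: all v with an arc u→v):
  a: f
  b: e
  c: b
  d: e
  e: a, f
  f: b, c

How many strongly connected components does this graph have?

2

{a, b, c, e, f} are all mutually reachable — one SCC of size 5.
{d} is an SCC by itself.
That gives 2 strongly connected components.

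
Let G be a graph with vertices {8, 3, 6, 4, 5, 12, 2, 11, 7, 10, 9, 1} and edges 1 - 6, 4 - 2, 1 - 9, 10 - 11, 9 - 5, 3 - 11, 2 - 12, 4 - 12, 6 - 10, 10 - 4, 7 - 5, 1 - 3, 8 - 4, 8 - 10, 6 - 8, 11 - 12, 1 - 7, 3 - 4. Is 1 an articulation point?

Deleting 1 raises the number of components from 1 to 2, so 1 is a cut vertex.

Yes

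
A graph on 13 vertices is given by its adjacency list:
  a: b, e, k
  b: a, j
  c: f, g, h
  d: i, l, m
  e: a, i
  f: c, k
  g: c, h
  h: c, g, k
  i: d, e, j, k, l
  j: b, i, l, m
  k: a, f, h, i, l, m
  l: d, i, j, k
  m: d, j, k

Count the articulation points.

Removing k increases the component count from 1 to 2, so k is a cut vertex.
By contrast removing h leaves 1 component; it is not a cut vertex. No other vertex is a cut vertex either.

1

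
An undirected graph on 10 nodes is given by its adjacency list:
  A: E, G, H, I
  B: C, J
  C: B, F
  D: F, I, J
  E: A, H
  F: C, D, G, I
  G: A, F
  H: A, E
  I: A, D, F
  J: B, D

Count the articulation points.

Removing A increases the component count from 1 to 2, so A is a cut vertex.
By contrast removing C leaves 1 component; it is not a cut vertex. No other vertex is a cut vertex either.

1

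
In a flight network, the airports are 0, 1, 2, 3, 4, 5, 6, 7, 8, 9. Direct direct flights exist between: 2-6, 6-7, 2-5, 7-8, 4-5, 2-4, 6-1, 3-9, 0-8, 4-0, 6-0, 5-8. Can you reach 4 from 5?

From 5 we can reach 0, 1, 2, 4, 5, 6, 7, 8, which includes 4.

Yes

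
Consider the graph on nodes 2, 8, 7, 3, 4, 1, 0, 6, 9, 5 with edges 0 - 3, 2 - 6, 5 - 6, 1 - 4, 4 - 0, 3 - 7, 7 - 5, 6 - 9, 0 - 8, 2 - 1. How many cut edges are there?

The edges on the cycle 2-1-4-0-3-7-5-6-2 are not bridges since each lies on that cycle.
But removing 8 - 0 disconnects 8 from 0; removing 9 - 6 disconnects 9 from 6 — these are bridges.
That makes 2 bridges.

2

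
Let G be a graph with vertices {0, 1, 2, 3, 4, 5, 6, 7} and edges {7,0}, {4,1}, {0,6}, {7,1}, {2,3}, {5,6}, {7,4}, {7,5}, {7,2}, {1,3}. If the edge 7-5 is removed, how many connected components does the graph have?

1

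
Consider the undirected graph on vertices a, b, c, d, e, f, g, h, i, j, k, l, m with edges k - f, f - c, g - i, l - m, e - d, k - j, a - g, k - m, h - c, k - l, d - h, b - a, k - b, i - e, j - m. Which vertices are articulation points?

k

Removing k increases the component count from 1 to 2, so k is a cut vertex.
By contrast removing h leaves 1 component; it is not a cut vertex. No other vertex is a cut vertex either.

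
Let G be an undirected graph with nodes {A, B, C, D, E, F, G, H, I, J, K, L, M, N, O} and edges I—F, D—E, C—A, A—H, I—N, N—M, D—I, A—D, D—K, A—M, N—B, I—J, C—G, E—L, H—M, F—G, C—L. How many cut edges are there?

3

The edges on the cycle C-A-D-I-F-G-C are not bridges since each lies on that cycle.
But removing N—B disconnects N from B; removing J—I disconnects J from I; removing D—K disconnects D from K — these are bridges.
That makes 3 bridges.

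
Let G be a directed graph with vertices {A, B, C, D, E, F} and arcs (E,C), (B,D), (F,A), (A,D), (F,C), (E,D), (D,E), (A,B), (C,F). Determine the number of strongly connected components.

1

{A, B, C, D, E, F} are all mutually reachable — one SCC of size 6.
That gives 1 strongly connected component.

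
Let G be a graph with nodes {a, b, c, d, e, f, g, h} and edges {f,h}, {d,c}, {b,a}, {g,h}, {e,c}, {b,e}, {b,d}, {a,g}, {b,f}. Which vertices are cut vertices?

b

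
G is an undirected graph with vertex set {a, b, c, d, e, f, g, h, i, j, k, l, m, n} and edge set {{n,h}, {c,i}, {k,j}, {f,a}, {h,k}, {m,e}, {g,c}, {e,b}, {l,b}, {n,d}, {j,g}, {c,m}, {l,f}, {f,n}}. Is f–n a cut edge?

After removing f–n, the path f-l-b-e-m-c-g-j-k-h-n still connects them, so the edge is not a bridge.

No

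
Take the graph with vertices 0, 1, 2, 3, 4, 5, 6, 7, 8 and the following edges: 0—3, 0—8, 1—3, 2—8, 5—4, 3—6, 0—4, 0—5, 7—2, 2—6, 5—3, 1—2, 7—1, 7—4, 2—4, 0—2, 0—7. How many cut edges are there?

The edges on the cycle 7-1-3-6-2-7 are not bridges since each lies on that cycle.
Every edge lies on some cycle, so there are no bridges.

0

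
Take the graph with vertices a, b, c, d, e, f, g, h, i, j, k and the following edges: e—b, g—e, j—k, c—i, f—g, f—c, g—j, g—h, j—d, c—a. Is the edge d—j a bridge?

Removing d—j leaves no path between d and j: the component count goes from 1 to 2. So it is a bridge.

Yes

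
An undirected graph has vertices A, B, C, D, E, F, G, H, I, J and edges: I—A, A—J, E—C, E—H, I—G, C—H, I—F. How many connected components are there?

4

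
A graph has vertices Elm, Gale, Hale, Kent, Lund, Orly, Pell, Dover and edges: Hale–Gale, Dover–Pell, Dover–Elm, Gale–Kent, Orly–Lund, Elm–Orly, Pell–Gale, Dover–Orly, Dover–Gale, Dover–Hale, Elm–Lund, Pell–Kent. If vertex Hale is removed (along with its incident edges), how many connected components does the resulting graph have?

With Hale gone, the remaining components are: {Elm, Gale, Kent, Lund, Orly, Pell, Dover}.
That is 1 component.

1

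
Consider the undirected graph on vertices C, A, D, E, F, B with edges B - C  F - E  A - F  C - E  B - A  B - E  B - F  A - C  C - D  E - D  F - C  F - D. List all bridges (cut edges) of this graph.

none

The edges on the cycle B-A-C-E-B are not bridges since each lies on that cycle.
Every edge lies on some cycle, so there are no bridges.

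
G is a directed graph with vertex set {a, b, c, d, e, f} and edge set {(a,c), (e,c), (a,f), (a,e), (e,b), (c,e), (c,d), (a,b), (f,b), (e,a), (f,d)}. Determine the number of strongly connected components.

{a, c, e} are all mutually reachable — one SCC of size 3.
{d} is an SCC by itself.
{b} is an SCC by itself.
{f} is an SCC by itself.
That gives 4 strongly connected components.

4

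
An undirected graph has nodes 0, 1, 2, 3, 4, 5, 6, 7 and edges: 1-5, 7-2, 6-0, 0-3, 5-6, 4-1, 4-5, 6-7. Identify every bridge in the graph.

The edges on the cycle 4-1-5-4 are not bridges since each lies on that cycle.
But removing 6-7 disconnects 6 from 7; removing 5-6 disconnects 5 from 6; removing 7-2 disconnects 7 from 2; removing 0-3 disconnects 0 from 3 — these are bridges.
In total 5 edges are bridges.

0-3, 0-6, 2-7, 5-6, 6-7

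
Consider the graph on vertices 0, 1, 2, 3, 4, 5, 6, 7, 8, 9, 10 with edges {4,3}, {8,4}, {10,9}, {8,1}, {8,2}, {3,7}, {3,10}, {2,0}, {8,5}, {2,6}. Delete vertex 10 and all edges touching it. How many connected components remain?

2

With 10 gone, the remaining components are: {9}; {0, 1, 2, 3, 4, 5, 6, 7, 8}.
That is 2 components.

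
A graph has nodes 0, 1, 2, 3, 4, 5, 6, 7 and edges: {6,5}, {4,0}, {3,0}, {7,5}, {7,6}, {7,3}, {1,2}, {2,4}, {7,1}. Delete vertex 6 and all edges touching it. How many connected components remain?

With 6 gone, the remaining components are: {0, 1, 2, 3, 4, 5, 7}.
That is 1 component.

1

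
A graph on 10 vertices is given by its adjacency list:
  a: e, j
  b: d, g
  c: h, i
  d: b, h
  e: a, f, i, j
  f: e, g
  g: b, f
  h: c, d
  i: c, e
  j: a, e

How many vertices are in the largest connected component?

Starting from a we can reach a, b, c, d, e, f, g, h, i, j. That is one component of size 10.
The largest has 10 vertices.

10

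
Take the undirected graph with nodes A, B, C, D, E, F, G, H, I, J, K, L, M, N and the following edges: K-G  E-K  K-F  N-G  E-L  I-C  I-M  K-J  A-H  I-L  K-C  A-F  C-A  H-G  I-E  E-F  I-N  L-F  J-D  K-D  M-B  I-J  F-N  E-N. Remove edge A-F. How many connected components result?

A and F are still connected via A-C-K-F, so the component count stays at 1.

1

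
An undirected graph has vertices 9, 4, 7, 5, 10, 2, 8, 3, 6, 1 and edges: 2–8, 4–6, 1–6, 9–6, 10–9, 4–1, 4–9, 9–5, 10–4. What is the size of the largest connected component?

6

7 is isolated — a component by itself.
3 is isolated — a component by itself.
Starting from 2 we can reach 2, 8. That is one component of size 2.
Starting from 1 we can reach 1, 4, 5, 6, 9, 10. That is one component of size 6.
The largest has 6 vertices.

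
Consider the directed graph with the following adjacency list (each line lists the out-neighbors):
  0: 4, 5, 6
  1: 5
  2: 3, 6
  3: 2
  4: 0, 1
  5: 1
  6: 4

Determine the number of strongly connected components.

3

{0, 4, 6} are all mutually reachable — one SCC of size 3.
{1, 5} are all mutually reachable — one SCC of size 2.
{2, 3} are all mutually reachable — one SCC of size 2.
That gives 3 strongly connected components.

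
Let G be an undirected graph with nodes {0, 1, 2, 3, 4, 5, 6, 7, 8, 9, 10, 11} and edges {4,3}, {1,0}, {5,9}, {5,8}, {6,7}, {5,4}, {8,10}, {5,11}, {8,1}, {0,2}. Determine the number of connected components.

2

Starting from 6 we can reach 6, 7. That is one component of size 2.
Starting from 0 we can reach 0, 1, 2, 3, 4, 5, 8, 9, 10, 11. That is one component of size 10.
Total: 2 components.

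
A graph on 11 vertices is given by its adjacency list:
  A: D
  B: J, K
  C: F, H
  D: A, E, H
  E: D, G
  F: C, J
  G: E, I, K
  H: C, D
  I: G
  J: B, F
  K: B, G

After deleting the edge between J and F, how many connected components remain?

1

J and F are still connected via J-B-K-G-E-D-H-C-F, so the component count stays at 1.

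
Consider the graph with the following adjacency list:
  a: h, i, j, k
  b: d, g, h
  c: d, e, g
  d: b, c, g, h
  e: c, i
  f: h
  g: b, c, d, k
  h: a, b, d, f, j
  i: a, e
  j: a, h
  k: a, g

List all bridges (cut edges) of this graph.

The edges on the cycle d-h-a-i-e-c-d are not bridges since each lies on that cycle.
But removing h-f disconnects h from f — this is a bridge.

f-h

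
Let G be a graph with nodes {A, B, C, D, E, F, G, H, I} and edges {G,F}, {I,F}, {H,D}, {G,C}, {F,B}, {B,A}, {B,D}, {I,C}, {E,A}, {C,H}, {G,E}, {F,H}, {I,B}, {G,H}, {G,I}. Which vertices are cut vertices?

Removing E, for instance, still leaves 1 component. No single vertex removal increases the component count — the graph has no articulation points.

none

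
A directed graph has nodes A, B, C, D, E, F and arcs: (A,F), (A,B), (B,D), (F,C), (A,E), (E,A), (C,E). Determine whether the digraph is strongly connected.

There is no directed path from D to B, so the graph is not strongly connected.

No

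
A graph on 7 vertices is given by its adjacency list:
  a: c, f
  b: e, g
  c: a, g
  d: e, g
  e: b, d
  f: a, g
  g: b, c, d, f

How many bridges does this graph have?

0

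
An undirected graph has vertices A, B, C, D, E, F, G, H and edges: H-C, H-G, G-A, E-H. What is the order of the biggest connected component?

5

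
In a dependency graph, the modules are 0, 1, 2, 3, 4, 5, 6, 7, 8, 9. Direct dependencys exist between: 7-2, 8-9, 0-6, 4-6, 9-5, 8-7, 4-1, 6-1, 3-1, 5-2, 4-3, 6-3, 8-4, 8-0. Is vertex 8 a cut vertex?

Yes

Deleting 8 raises the number of components from 1 to 2, so 8 is a cut vertex.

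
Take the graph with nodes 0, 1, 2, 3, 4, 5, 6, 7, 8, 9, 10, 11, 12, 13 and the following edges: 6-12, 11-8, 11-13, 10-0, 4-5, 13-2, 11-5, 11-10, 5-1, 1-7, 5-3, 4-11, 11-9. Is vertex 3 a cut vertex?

Deleting 3 leaves 2 components (was 2), so 3 is not a cut vertex.

No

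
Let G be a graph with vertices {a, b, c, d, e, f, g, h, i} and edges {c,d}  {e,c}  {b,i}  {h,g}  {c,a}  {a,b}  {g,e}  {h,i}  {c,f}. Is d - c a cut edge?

Yes

Removing d - c leaves no path between d and c: the component count goes from 1 to 2. So it is a bridge.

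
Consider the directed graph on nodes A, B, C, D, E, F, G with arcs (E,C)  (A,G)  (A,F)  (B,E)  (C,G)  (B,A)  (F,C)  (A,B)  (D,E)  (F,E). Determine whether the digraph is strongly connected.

No

There is no directed path from A to D, so the graph is not strongly connected.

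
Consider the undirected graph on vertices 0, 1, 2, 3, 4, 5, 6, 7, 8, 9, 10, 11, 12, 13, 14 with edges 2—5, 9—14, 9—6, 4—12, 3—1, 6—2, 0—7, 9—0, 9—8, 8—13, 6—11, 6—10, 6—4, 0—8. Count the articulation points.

6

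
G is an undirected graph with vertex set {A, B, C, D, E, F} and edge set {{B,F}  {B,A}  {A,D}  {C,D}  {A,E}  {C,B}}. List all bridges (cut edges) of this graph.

A-E, B-F

The edges on the cycle C-B-A-D-C are not bridges since each lies on that cycle.
But removing A - E disconnects A from E; removing B - F disconnects B from F — these are bridges.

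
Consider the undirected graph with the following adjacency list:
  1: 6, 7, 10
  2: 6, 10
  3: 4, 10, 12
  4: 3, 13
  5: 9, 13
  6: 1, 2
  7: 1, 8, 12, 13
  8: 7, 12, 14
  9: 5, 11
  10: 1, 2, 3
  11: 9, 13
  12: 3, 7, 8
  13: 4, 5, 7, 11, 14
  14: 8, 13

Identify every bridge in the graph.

none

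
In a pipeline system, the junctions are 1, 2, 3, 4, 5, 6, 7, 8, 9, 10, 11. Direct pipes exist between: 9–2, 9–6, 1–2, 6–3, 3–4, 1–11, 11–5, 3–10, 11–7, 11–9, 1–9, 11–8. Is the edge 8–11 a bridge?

Removing 8–11 leaves no path between 8 and 11: the component count goes from 1 to 2. So it is a bridge.

Yes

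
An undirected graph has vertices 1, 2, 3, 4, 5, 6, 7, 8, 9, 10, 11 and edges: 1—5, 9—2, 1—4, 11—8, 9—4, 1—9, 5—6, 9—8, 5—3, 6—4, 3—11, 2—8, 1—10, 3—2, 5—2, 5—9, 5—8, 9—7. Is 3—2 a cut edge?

No

After removing 3—2, the path 3-5-2 still connects them, so the edge is not a bridge.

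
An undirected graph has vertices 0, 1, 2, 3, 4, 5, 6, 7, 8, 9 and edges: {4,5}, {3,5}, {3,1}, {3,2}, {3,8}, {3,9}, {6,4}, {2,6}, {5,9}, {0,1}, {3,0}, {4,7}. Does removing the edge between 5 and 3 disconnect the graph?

After removing 5 - 3, the path 5-9-3 still connects them, so the edge is not a bridge.

No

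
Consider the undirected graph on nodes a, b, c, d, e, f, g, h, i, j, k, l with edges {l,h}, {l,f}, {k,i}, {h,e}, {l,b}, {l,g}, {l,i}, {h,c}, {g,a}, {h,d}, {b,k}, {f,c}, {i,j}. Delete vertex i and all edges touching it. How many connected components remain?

With i gone, the remaining components are: {j}; {a, b, c, d, e, f, g, h, k, l}.
That is 2 components.

2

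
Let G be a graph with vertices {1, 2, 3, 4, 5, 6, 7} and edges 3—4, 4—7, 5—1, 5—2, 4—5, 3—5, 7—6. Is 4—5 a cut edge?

After removing 4—5, the path 4-3-5 still connects them, so the edge is not a bridge.

No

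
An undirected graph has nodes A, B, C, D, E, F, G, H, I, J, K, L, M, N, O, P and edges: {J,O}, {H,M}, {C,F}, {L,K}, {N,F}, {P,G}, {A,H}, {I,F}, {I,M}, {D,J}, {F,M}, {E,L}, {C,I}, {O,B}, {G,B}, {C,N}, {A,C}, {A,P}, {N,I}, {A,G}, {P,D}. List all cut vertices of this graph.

Removing A increases the component count from 2 to 3, so A is a cut vertex.
Removing L increases the component count from 2 to 3, so L is a cut vertex.
By contrast removing G leaves 2 components; it is not a cut vertex. No other vertex is a cut vertex either.

A, L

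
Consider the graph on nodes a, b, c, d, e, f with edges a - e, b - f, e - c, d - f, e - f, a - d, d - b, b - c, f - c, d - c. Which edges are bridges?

The edges on the cycle d-b-f-d are not bridges since each lies on that cycle.
Every edge lies on some cycle, so there are no bridges.

none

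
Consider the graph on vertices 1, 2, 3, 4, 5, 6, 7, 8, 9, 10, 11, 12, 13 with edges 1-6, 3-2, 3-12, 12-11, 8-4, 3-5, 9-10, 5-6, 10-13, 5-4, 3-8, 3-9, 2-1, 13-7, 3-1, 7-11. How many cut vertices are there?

1

Removing 3 increases the component count from 1 to 2, so 3 is a cut vertex.
By contrast removing 2 leaves 1 component; it is not a cut vertex. No other vertex is a cut vertex either.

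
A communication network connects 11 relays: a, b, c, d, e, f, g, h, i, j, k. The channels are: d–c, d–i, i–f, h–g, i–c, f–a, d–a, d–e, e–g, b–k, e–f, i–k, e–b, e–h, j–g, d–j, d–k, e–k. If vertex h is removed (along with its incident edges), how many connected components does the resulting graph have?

1

With h gone, the remaining components are: {a, b, c, d, e, f, g, i, j, k}.
That is 1 component.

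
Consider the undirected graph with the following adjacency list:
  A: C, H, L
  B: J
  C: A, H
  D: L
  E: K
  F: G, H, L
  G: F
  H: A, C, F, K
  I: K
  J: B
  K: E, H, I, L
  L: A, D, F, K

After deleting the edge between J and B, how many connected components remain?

3

Before removal there are 2 components.
J-B is a bridge — removing it separates J's side from B's side.
After removal: 3 components.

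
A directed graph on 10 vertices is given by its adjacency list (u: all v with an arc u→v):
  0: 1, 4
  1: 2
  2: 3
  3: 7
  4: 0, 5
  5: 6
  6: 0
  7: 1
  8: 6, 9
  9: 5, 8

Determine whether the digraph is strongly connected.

There is no directed path from 5 to 8, so the graph is not strongly connected.

No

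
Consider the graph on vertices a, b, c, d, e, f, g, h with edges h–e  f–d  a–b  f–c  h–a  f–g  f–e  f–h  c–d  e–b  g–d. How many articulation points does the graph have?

Removing f increases the component count from 1 to 2, so f is a cut vertex.
By contrast removing h leaves 1 component; it is not a cut vertex. No other vertex is a cut vertex either.

1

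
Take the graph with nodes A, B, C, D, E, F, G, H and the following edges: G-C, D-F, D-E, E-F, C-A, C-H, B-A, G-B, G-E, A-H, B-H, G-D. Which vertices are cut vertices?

Removing G increases the component count from 1 to 2, so G is a cut vertex.
By contrast removing D leaves 1 component; it is not a cut vertex. No other vertex is a cut vertex either.

G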